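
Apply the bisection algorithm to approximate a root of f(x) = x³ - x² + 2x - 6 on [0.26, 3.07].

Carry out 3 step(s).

f(x) = x³ - x² + 2x - 6
Initial interval: [0.26, 3.07]

Iteration 1:
  c_1 = (0.260000 + 3.070000)/2 = 1.665000
  f(c_1) = f(1.665000) = -0.826470
  f(a) × f(c) ≥ 0, new interval: [1.665000, 3.070000]
Iteration 2:
  c_2 = (1.665000 + 3.070000)/2 = 2.367500
  f(c_2) = f(2.367500) = 6.399914
  f(a) × f(c) < 0, new interval: [1.665000, 2.367500]
Iteration 3:
  c_3 = (1.665000 + 2.367500)/2 = 2.016250
  f(c_3) = f(2.016250) = 2.163825
  f(a) × f(c) < 0, new interval: [1.665000, 2.016250]

After 3 iteration(s), the approximation is c_3 = 2.016250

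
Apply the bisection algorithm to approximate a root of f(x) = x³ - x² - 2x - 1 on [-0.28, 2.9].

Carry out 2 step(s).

f(x) = x³ - x² - 2x - 1
Initial interval: [-0.28, 2.9]

Iteration 1:
  c_1 = (-0.280000 + 2.900000)/2 = 1.310000
  f(c_1) = f(1.310000) = -3.088009
  f(a) × f(c) ≥ 0, new interval: [1.310000, 2.900000]
Iteration 2:
  c_2 = (1.310000 + 2.900000)/2 = 2.105000
  f(c_2) = f(2.105000) = -0.313717
  f(a) × f(c) ≥ 0, new interval: [2.105000, 2.900000]

After 2 iteration(s), the approximation is c_2 = 2.105000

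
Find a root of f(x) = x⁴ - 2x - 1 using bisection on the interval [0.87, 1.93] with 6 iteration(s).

f(x) = x⁴ - 2x - 1
Initial interval: [0.87, 1.93]

Iteration 1:
  c_1 = (0.870000 + 1.930000)/2 = 1.400000
  f(c_1) = f(1.400000) = 0.041600
  f(a) × f(c) < 0, new interval: [0.870000, 1.400000]
Iteration 2:
  c_2 = (0.870000 + 1.400000)/2 = 1.135000
  f(c_2) = f(1.135000) = -1.610476
  f(a) × f(c) ≥ 0, new interval: [1.135000, 1.400000]
Iteration 3:
  c_3 = (1.135000 + 1.400000)/2 = 1.267500
  f(c_3) = f(1.267500) = -0.953977
  f(a) × f(c) ≥ 0, new interval: [1.267500, 1.400000]
Iteration 4:
  c_4 = (1.267500 + 1.400000)/2 = 1.333750
  f(c_4) = f(1.333750) = -0.503054
  f(a) × f(c) ≥ 0, new interval: [1.333750, 1.400000]
Iteration 5:
  c_5 = (1.333750 + 1.400000)/2 = 1.366875
  f(c_5) = f(1.366875) = -0.243028
  f(a) × f(c) ≥ 0, new interval: [1.366875, 1.400000]
Iteration 6:
  c_6 = (1.366875 + 1.400000)/2 = 1.383437
  f(c_6) = f(1.383437) = -0.103864
  f(a) × f(c) ≥ 0, new interval: [1.383437, 1.400000]

After 6 iteration(s), the approximation is c_6 = 1.383437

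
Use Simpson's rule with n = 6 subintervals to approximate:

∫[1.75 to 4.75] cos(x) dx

f(x) = cos(x)
a = 1.75, b = 4.75, n = 6
h = (b - a)/n = 0.500000

Simpson's rule: (h/3)[f(x₀) + 4f(x₁) + 2f(x₂) + ... + f(xₙ)]

x_0 = 1.7500, f(x_0) = -0.178246, coefficient = 1
x_1 = 2.2500, f(x_1) = -0.628174, coefficient = 4
x_2 = 2.7500, f(x_2) = -0.924302, coefficient = 2
x_3 = 3.2500, f(x_3) = -0.994130, coefficient = 4
x_4 = 3.7500, f(x_4) = -0.820559, coefficient = 2
x_5 = 4.2500, f(x_5) = -0.446087, coefficient = 4
x_6 = 4.7500, f(x_6) = 0.037602, coefficient = 1

I ≈ (0.500000/3) × -11.903931 = -1.983988
Exact value: -1.983279
Error: 0.000710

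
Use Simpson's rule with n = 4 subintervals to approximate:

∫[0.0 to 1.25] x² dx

f(x) = x²
a = 0.0, b = 1.25, n = 4
h = (b - a)/n = 0.312500

Simpson's rule: (h/3)[f(x₀) + 4f(x₁) + 2f(x₂) + ... + f(xₙ)]

x_0 = 0.0000, f(x_0) = 0.000000, coefficient = 1
x_1 = 0.3125, f(x_1) = 0.097656, coefficient = 4
x_2 = 0.6250, f(x_2) = 0.390625, coefficient = 2
x_3 = 0.9375, f(x_3) = 0.878906, coefficient = 4
x_4 = 1.2500, f(x_4) = 1.562500, coefficient = 1

I ≈ (0.312500/3) × 6.250000 = 0.651042
Exact value: 0.651042
Error: 0.000000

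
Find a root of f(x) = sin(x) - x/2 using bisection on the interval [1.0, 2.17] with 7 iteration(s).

f(x) = sin(x) - x/2
Initial interval: [1.0, 2.17]

Iteration 1:
  c_1 = (1.000000 + 2.170000)/2 = 1.585000
  f(c_1) = f(1.585000) = 0.207399
  f(a) × f(c) ≥ 0, new interval: [1.585000, 2.170000]
Iteration 2:
  c_2 = (1.585000 + 2.170000)/2 = 1.877500
  f(c_2) = f(1.877500) = 0.014584
  f(a) × f(c) ≥ 0, new interval: [1.877500, 2.170000]
Iteration 3:
  c_3 = (1.877500 + 2.170000)/2 = 2.023750
  f(c_3) = f(2.023750) = -0.112717
  f(a) × f(c) < 0, new interval: [1.877500, 2.023750]
Iteration 4:
  c_4 = (1.877500 + 2.023750)/2 = 1.950625
  f(c_4) = f(1.950625) = -0.046584
  f(a) × f(c) < 0, new interval: [1.877500, 1.950625]
Iteration 5:
  c_5 = (1.877500 + 1.950625)/2 = 1.914062
  f(c_5) = f(1.914062) = -0.015371
  f(a) × f(c) < 0, new interval: [1.877500, 1.914062]
Iteration 6:
  c_6 = (1.877500 + 1.914062)/2 = 1.895781
  f(c_6) = f(1.895781) = -0.000235
  f(a) × f(c) < 0, new interval: [1.877500, 1.895781]
Iteration 7:
  c_7 = (1.877500 + 1.895781)/2 = 1.886641
  f(c_7) = f(1.886641) = 0.007214
  f(a) × f(c) ≥ 0, new interval: [1.886641, 1.895781]

After 7 iteration(s), the approximation is c_7 = 1.886641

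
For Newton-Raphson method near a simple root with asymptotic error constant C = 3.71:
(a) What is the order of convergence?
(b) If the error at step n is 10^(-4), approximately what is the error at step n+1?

(a) Newton-Raphson has quadratic (order 2) convergence near simple roots.
    This means |e_{n+1}| ≈ C|e_n|².

(b) With |e_n| = 10^(-4) and C = 3.71:
    |e_{n+1}| ≈ 3.71 × (10^(-4))² = 3.71 × 10^(-8)

(a) 2 (quadratic); (b) |e_{n+1}| ≈ 3.710e-08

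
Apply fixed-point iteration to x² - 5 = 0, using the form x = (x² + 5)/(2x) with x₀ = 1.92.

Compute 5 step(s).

Equation: x² - 5 = 0
Fixed-point form: x = (x² + 5)/(2x)
x₀ = 1.92

x_1 = g(1.920000) = 2.262083
x_2 = g(2.262083) = 2.236218
x_3 = g(2.236218) = 2.236068
x_4 = g(2.236068) = 2.236068
x_5 = g(2.236068) = 2.236068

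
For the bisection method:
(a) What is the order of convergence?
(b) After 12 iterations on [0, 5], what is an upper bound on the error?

(a) Bisection has linear (order 1) convergence; the error is halved each step.

(b) Error bound = (b-a)/2^n = (5 - 0)/2^{12}
    = 5/2^{12}

(a) 1 (linear); (b) error ≤ 1.22e-03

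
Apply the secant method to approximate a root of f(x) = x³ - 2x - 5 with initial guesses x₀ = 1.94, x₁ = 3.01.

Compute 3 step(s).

f(x) = x³ - 2x - 5
x₀ = 1.94, x₁ = 3.01

Secant formula: x_{n+1} = x_n - f(x_n)(x_n - x_{n-1})/(f(x_n) - f(x_{n-1}))

Iteration 1:
  f(1.940000) = -1.578616
  f(3.010000) = 16.250901
  x_2 = 3.010000 - 16.250901×(3.010000 - 1.940000)/(16.250901 - (-1.578616))
       = 2.034737
Iteration 2:
  f(3.010000) = 16.250901
  f(2.034737) = -0.645346
  x_3 = 2.034737 - (-0.645346)×(2.034737 - 3.010000)/(-0.645346 - 16.250901)
       = 2.071987
Iteration 3:
  f(2.034737) = -0.645346
  f(2.071987) = -0.248664
  x_4 = 2.071987 - (-0.248664)×(2.071987 - 2.034737)/(-0.248664 - (-0.645346))
       = 2.095337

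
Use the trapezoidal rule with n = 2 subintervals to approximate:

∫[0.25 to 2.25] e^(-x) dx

f(x) = e^(-x)
a = 0.25, b = 2.25, n = 2
h = (b - a)/n = 1.000000

Trapezoidal rule: (h/2)[f(x₀) + 2f(x₁) + 2f(x₂) + ... + f(xₙ)]

x_0 = 0.2500, f(x_0) = 0.778801, coefficient = 1
x_1 = 1.2500, f(x_1) = 0.286505, coefficient = 2
x_2 = 2.2500, f(x_2) = 0.105399, coefficient = 1

I ≈ (1.000000/2) × 1.457210 = 0.728605
Exact value: 0.673402
Error: 0.055203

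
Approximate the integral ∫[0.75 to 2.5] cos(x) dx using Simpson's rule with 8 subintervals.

f(x) = cos(x)
a = 0.75, b = 2.5, n = 8
h = (b - a)/n = 0.218750

Simpson's rule: (h/3)[f(x₀) + 4f(x₁) + 2f(x₂) + ... + f(xₙ)]

x_0 = 0.7500, f(x_0) = 0.731689, coefficient = 1
x_1 = 0.9688, f(x_1) = 0.566330, coefficient = 4
x_2 = 1.1875, f(x_2) = 0.373980, coefficient = 2
x_3 = 1.4062, f(x_3) = 0.163805, coefficient = 4
x_4 = 1.6250, f(x_4) = -0.054177, coefficient = 2
x_5 = 1.8438, f(x_5) = -0.269577, coefficient = 4
x_6 = 2.0625, f(x_6) = -0.472128, coefficient = 2
x_7 = 2.2812, f(x_7) = -0.652178, coefficient = 4
x_8 = 2.5000, f(x_8) = -0.801144, coefficient = 1

I ≈ (0.218750/3) × -1.140585 = -0.083168
Exact value: -0.083167
Error: 0.000001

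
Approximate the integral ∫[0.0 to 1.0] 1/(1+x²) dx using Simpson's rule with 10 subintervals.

f(x) = 1/(1+x²)
a = 0.0, b = 1.0, n = 10
h = (b - a)/n = 0.100000

Simpson's rule: (h/3)[f(x₀) + 4f(x₁) + 2f(x₂) + ... + f(xₙ)]

x_0 = 0.0000, f(x_0) = 1.000000, coefficient = 1
x_1 = 0.1000, f(x_1) = 0.990099, coefficient = 4
x_2 = 0.2000, f(x_2) = 0.961538, coefficient = 2
x_3 = 0.3000, f(x_3) = 0.917431, coefficient = 4
x_4 = 0.4000, f(x_4) = 0.862069, coefficient = 2
x_5 = 0.5000, f(x_5) = 0.800000, coefficient = 4
x_6 = 0.6000, f(x_6) = 0.735294, coefficient = 2
x_7 = 0.7000, f(x_7) = 0.671141, coefficient = 4
x_8 = 0.8000, f(x_8) = 0.609756, coefficient = 2
x_9 = 0.9000, f(x_9) = 0.552486, coefficient = 4
x_10 = 1.0000, f(x_10) = 0.500000, coefficient = 1

I ≈ (0.100000/3) × 23.561945 = 0.785398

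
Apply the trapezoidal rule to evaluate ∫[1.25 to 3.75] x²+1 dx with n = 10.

f(x) = x²+1
a = 1.25, b = 3.75, n = 10
h = (b - a)/n = 0.250000

Trapezoidal rule: (h/2)[f(x₀) + 2f(x₁) + 2f(x₂) + ... + f(xₙ)]

x_0 = 1.2500, f(x_0) = 2.562500, coefficient = 1
x_1 = 1.5000, f(x_1) = 3.250000, coefficient = 2
x_2 = 1.7500, f(x_2) = 4.062500, coefficient = 2
x_3 = 2.0000, f(x_3) = 5.000000, coefficient = 2
x_4 = 2.2500, f(x_4) = 6.062500, coefficient = 2
x_5 = 2.5000, f(x_5) = 7.250000, coefficient = 2
x_6 = 2.7500, f(x_6) = 8.562500, coefficient = 2
x_7 = 3.0000, f(x_7) = 10.000000, coefficient = 2
x_8 = 3.2500, f(x_8) = 11.562500, coefficient = 2
x_9 = 3.5000, f(x_9) = 13.250000, coefficient = 2
x_10 = 3.7500, f(x_10) = 15.062500, coefficient = 1

I ≈ (0.250000/2) × 155.625000 = 19.453125
Exact value: 19.427083
Error: 0.026042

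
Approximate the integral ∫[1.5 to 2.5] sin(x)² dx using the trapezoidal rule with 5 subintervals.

f(x) = sin(x)²
a = 1.5, b = 2.5, n = 5
h = (b - a)/n = 0.200000

Trapezoidal rule: (h/2)[f(x₀) + 2f(x₁) + 2f(x₂) + ... + f(xₙ)]

x_0 = 1.5000, f(x_0) = 0.994996, coefficient = 1
x_1 = 1.7000, f(x_1) = 0.983399, coefficient = 2
x_2 = 1.9000, f(x_2) = 0.895484, coefficient = 2
x_3 = 2.1000, f(x_3) = 0.745130, coefficient = 2
x_4 = 2.3000, f(x_4) = 0.556076, coefficient = 2
x_5 = 2.5000, f(x_5) = 0.358169, coefficient = 1

I ≈ (0.200000/2) × 7.713344 = 0.771334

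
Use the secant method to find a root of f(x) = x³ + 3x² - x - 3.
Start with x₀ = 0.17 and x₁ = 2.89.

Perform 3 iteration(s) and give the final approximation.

f(x) = x³ + 3x² - x - 3
x₀ = 0.17, x₁ = 2.89

Secant formula: x_{n+1} = x_n - f(x_n)(x_n - x_{n-1})/(f(x_n) - f(x_{n-1}))

Iteration 1:
  f(0.170000) = -3.078387
  f(2.890000) = 43.303869
  x_2 = 2.890000 - 43.303869×(2.890000 - 0.170000)/(43.303869 - (-3.078387))
       = 0.350526
Iteration 2:
  f(2.890000) = 43.303869
  f(0.350526) = -2.938852
  x_3 = 0.350526 - (-2.938852)×(0.350526 - 2.890000)/(-2.938852 - 43.303869)
       = 0.511917
Iteration 3:
  f(0.350526) = -2.938852
  f(0.511917) = -2.591588
  x_4 = 0.511917 - (-2.591588)×(0.511917 - 0.350526)/(-2.591588 - (-2.938852))
       = 1.716356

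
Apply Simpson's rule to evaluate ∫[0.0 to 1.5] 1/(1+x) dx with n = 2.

f(x) = 1/(1+x)
a = 0.0, b = 1.5, n = 2
h = (b - a)/n = 0.750000

Simpson's rule: (h/3)[f(x₀) + 4f(x₁) + 2f(x₂) + ... + f(xₙ)]

x_0 = 0.0000, f(x_0) = 1.000000, coefficient = 1
x_1 = 0.7500, f(x_1) = 0.571429, coefficient = 4
x_2 = 1.5000, f(x_2) = 0.400000, coefficient = 1

I ≈ (0.750000/3) × 3.685714 = 0.921429
Exact value: 0.916291
Error: 0.005138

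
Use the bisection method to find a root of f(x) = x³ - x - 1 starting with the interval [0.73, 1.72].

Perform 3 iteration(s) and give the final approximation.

f(x) = x³ - x - 1
Initial interval: [0.73, 1.72]

Iteration 1:
  c_1 = (0.730000 + 1.720000)/2 = 1.225000
  f(c_1) = f(1.225000) = -0.386734
  f(a) × f(c) ≥ 0, new interval: [1.225000, 1.720000]
Iteration 2:
  c_2 = (1.225000 + 1.720000)/2 = 1.472500
  f(c_2) = f(1.472500) = 0.720257
  f(a) × f(c) < 0, new interval: [1.225000, 1.472500]
Iteration 3:
  c_3 = (1.225000 + 1.472500)/2 = 1.348750
  f(c_3) = f(1.348750) = 0.104797
  f(a) × f(c) < 0, new interval: [1.225000, 1.348750]

After 3 iteration(s), the approximation is c_3 = 1.348750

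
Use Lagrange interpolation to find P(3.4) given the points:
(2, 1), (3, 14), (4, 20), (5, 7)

Lagrange interpolation formula:
P(x) = Σ yᵢ × Lᵢ(x)
where Lᵢ(x) = Π_{j≠i} (x - xⱼ)/(xᵢ - xⱼ)

L_0(3.4) = (3.4 - 3)/(2 - 3) × (3.4 - 4)/(2 - 4) × (3.4 - 5)/(2 - 5) = -0.064000
L_1(3.4) = (3.4 - 2)/(3 - 2) × (3.4 - 4)/(3 - 4) × (3.4 - 5)/(3 - 5) = 0.672000
L_2(3.4) = (3.4 - 2)/(4 - 2) × (3.4 - 3)/(4 - 3) × (3.4 - 5)/(4 - 5) = 0.448000
L_3(3.4) = (3.4 - 2)/(5 - 2) × (3.4 - 3)/(5 - 3) × (3.4 - 4)/(5 - 4) = -0.056000

P(3.4) = 1×L_0(3.4) + 14×L_1(3.4) + 20×L_2(3.4) + 7×L_3(3.4)
P(3.4) = 17.912000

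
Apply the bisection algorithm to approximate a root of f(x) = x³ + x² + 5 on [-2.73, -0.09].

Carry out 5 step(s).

f(x) = x³ + x² + 5
Initial interval: [-2.73, -0.09]

Iteration 1:
  c_1 = (-2.730000 + (-0.090000))/2 = -1.410000
  f(c_1) = f(-1.410000) = 4.184879
  f(a) × f(c) < 0, new interval: [-2.730000, -1.410000]
Iteration 2:
  c_2 = (-2.730000 + (-1.410000))/2 = -2.070000
  f(c_2) = f(-2.070000) = 0.415157
  f(a) × f(c) < 0, new interval: [-2.730000, -2.070000]
Iteration 3:
  c_3 = (-2.730000 + (-2.070000))/2 = -2.400000
  f(c_3) = f(-2.400000) = -3.064000
  f(a) × f(c) ≥ 0, new interval: [-2.400000, -2.070000]
Iteration 4:
  c_4 = (-2.400000 + (-2.070000))/2 = -2.235000
  f(c_4) = f(-2.235000) = -1.169103
  f(a) × f(c) ≥ 0, new interval: [-2.235000, -2.070000]
Iteration 5:
  c_5 = (-2.235000 + (-2.070000))/2 = -2.152500
  f(c_5) = f(-2.152500) = -0.339828
  f(a) × f(c) ≥ 0, new interval: [-2.152500, -2.070000]

After 5 iteration(s), the approximation is c_5 = -2.152500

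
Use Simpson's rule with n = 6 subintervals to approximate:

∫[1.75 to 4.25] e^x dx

f(x) = e^x
a = 1.75, b = 4.25, n = 6
h = (b - a)/n = 0.416667

Simpson's rule: (h/3)[f(x₀) + 4f(x₁) + 2f(x₂) + ... + f(xₙ)]

x_0 = 1.7500, f(x_0) = 5.754603, coefficient = 1
x_1 = 2.1667, f(x_1) = 8.729138, coefficient = 4
x_2 = 2.5833, f(x_2) = 13.241202, coefficient = 2
x_3 = 3.0000, f(x_3) = 20.085537, coefficient = 4
x_4 = 3.4167, f(x_4) = 30.467687, coefficient = 2
x_5 = 3.8333, f(x_5) = 46.216336, coefficient = 4
x_6 = 4.2500, f(x_6) = 70.105412, coefficient = 1

I ≈ (0.416667/3) × 463.401838 = 64.361366
Exact value: 64.350810
Error: 0.010557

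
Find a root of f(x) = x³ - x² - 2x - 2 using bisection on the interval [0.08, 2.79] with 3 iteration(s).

f(x) = x³ - x² - 2x - 2
Initial interval: [0.08, 2.79]

Iteration 1:
  c_1 = (0.080000 + 2.790000)/2 = 1.435000
  f(c_1) = f(1.435000) = -3.974237
  f(a) × f(c) ≥ 0, new interval: [1.435000, 2.790000]
Iteration 2:
  c_2 = (1.435000 + 2.790000)/2 = 2.112500
  f(c_2) = f(2.112500) = -1.260295
  f(a) × f(c) ≥ 0, new interval: [2.112500, 2.790000]
Iteration 3:
  c_3 = (2.112500 + 2.790000)/2 = 2.451250
  f(c_3) = f(2.451250) = 1.817519
  f(a) × f(c) < 0, new interval: [2.112500, 2.451250]

After 3 iteration(s), the approximation is c_3 = 2.451250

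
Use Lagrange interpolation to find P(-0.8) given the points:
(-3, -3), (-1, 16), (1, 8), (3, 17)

Lagrange interpolation formula:
P(x) = Σ yᵢ × Lᵢ(x)
where Lᵢ(x) = Π_{j≠i} (x - xⱼ)/(xᵢ - xⱼ)

L_0(-0.8) = (-0.8 - (-1))/(-3 - (-1)) × (-0.8 - 1)/(-3 - 1) × (-0.8 - 3)/(-3 - 3) = -0.028500
L_1(-0.8) = (-0.8 - (-3))/(-1 - (-3)) × (-0.8 - 1)/(-1 - 1) × (-0.8 - 3)/(-1 - 3) = 0.940500
L_2(-0.8) = (-0.8 - (-3))/(1 - (-3)) × (-0.8 - (-1))/(1 - (-1)) × (-0.8 - 3)/(1 - 3) = 0.104500
L_3(-0.8) = (-0.8 - (-3))/(3 - (-3)) × (-0.8 - (-1))/(3 - (-1)) × (-0.8 - 1)/(3 - 1) = -0.016500

P(-0.8) = (-3)×L_0(-0.8) + 16×L_1(-0.8) + 8×L_2(-0.8) + 17×L_3(-0.8)
P(-0.8) = 15.689000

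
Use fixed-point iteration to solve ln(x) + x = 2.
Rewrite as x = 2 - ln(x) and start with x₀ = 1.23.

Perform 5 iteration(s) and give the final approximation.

Equation: ln(x) + x = 2
Fixed-point form: x = 2 - ln(x)
x₀ = 1.23

x_1 = g(1.230000) = 1.792986
x_2 = g(1.792986) = 1.416118
x_3 = g(1.416118) = 1.652081
x_4 = g(1.652081) = 1.497964
x_5 = g(1.497964) = 1.595893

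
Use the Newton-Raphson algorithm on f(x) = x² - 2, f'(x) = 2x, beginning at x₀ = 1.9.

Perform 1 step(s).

f(x) = x² - 2
f'(x) = 2x
x₀ = 1.9

Newton-Raphson formula: x_{n+1} = x_n - f(x_n)/f'(x_n)

Iteration 1:
  f(1.900000) = 1.610000
  f'(1.900000) = 3.800000
  x_1 = 1.900000 - 1.610000/3.800000 = 1.476316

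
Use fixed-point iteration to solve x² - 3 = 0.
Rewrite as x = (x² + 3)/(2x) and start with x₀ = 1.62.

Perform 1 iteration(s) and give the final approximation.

Equation: x² - 3 = 0
Fixed-point form: x = (x² + 3)/(2x)
x₀ = 1.62

x_1 = g(1.620000) = 1.735926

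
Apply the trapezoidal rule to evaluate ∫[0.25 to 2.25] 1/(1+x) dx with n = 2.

f(x) = 1/(1+x)
a = 0.25, b = 2.25, n = 2
h = (b - a)/n = 1.000000

Trapezoidal rule: (h/2)[f(x₀) + 2f(x₁) + 2f(x₂) + ... + f(xₙ)]

x_0 = 0.2500, f(x_0) = 0.800000, coefficient = 1
x_1 = 1.2500, f(x_1) = 0.444444, coefficient = 2
x_2 = 2.2500, f(x_2) = 0.307692, coefficient = 1

I ≈ (1.000000/2) × 1.996581 = 0.998291
Exact value: 0.955511
Error: 0.042779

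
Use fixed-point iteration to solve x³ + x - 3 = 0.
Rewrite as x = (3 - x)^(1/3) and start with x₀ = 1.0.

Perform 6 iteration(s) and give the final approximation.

Equation: x³ + x - 3 = 0
Fixed-point form: x = (3 - x)^(1/3)
x₀ = 1.0

x_1 = g(1.000000) = 1.259921
x_2 = g(1.259921) = 1.202790
x_3 = g(1.202790) = 1.215812
x_4 = g(1.215812) = 1.212868
x_5 = g(1.212868) = 1.213535
x_6 = g(1.213535) = 1.213384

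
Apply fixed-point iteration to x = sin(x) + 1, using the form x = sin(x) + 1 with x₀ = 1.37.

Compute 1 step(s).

Equation: x = sin(x) + 1
Fixed-point form: x = sin(x) + 1
x₀ = 1.37

x_1 = g(1.370000) = 1.979908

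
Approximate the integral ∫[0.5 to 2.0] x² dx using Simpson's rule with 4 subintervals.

f(x) = x²
a = 0.5, b = 2.0, n = 4
h = (b - a)/n = 0.375000

Simpson's rule: (h/3)[f(x₀) + 4f(x₁) + 2f(x₂) + ... + f(xₙ)]

x_0 = 0.5000, f(x_0) = 0.250000, coefficient = 1
x_1 = 0.8750, f(x_1) = 0.765625, coefficient = 4
x_2 = 1.2500, f(x_2) = 1.562500, coefficient = 2
x_3 = 1.6250, f(x_3) = 2.640625, coefficient = 4
x_4 = 2.0000, f(x_4) = 4.000000, coefficient = 1

I ≈ (0.375000/3) × 21.000000 = 2.625000
Exact value: 2.625000
Error: 0.000000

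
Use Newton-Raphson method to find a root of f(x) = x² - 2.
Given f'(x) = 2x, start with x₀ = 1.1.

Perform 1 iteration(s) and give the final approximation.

f(x) = x² - 2
f'(x) = 2x
x₀ = 1.1

Newton-Raphson formula: x_{n+1} = x_n - f(x_n)/f'(x_n)

Iteration 1:
  f(1.100000) = -0.790000
  f'(1.100000) = 2.200000
  x_1 = 1.100000 - (-0.790000)/2.200000 = 1.459091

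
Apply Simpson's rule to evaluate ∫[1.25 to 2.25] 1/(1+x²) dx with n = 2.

f(x) = 1/(1+x²)
a = 1.25, b = 2.25, n = 2
h = (b - a)/n = 0.500000

Simpson's rule: (h/3)[f(x₀) + 4f(x₁) + 2f(x₂) + ... + f(xₙ)]

x_0 = 1.2500, f(x_0) = 0.390244, coefficient = 1
x_1 = 1.7500, f(x_1) = 0.246154, coefficient = 4
x_2 = 2.2500, f(x_2) = 0.164948, coefficient = 1

I ≈ (0.500000/3) × 1.539808 = 0.256635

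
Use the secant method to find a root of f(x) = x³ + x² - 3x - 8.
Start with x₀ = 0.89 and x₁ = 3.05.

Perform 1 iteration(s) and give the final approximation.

f(x) = x³ + x² - 3x - 8
x₀ = 0.89, x₁ = 3.05

Secant formula: x_{n+1} = x_n - f(x_n)(x_n - x_{n-1})/(f(x_n) - f(x_{n-1}))

Iteration 1:
  f(0.890000) = -9.172931
  f(3.050000) = 20.525125
  x_2 = 3.050000 - 20.525125×(3.050000 - 0.890000)/(20.525125 - (-9.172931))
       = 1.557166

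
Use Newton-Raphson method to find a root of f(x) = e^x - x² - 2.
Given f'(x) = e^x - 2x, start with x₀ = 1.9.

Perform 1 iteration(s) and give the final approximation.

f(x) = e^x - x² - 2
f'(x) = e^x - 2x
x₀ = 1.9

Newton-Raphson formula: x_{n+1} = x_n - f(x_n)/f'(x_n)

Iteration 1:
  f(1.900000) = 1.075894
  f'(1.900000) = 2.885894
  x_1 = 1.900000 - 1.075894/2.885894 = 1.527189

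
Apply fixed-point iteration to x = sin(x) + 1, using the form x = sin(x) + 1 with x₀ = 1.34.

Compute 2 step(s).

Equation: x = sin(x) + 1
Fixed-point form: x = sin(x) + 1
x₀ = 1.34

x_1 = g(1.340000) = 1.973485
x_2 = g(1.973485) = 1.920011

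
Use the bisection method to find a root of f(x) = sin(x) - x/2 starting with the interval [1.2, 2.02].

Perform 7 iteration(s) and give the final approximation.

f(x) = sin(x) - x/2
Initial interval: [1.2, 2.02]

Iteration 1:
  c_1 = (1.200000 + 2.020000)/2 = 1.610000
  f(c_1) = f(1.610000) = 0.194232
  f(a) × f(c) ≥ 0, new interval: [1.610000, 2.020000]
Iteration 2:
  c_2 = (1.610000 + 2.020000)/2 = 1.815000
  f(c_2) = f(1.815000) = 0.062830
  f(a) × f(c) ≥ 0, new interval: [1.815000, 2.020000]
Iteration 3:
  c_3 = (1.815000 + 2.020000)/2 = 1.917500
  f(c_3) = f(1.917500) = -0.018252
  f(a) × f(c) < 0, new interval: [1.815000, 1.917500]
Iteration 4:
  c_4 = (1.815000 + 1.917500)/2 = 1.866250
  f(c_4) = f(1.866250) = 0.023545
  f(a) × f(c) ≥ 0, new interval: [1.866250, 1.917500]
Iteration 5:
  c_5 = (1.866250 + 1.917500)/2 = 1.891875
  f(c_5) = f(1.891875) = 0.002958
  f(a) × f(c) ≥ 0, new interval: [1.891875, 1.917500]
Iteration 6:
  c_6 = (1.891875 + 1.917500)/2 = 1.904688
  f(c_6) = f(1.904688) = -0.007569
  f(a) × f(c) < 0, new interval: [1.891875, 1.904688]
Iteration 7:
  c_7 = (1.891875 + 1.904688)/2 = 1.898281
  f(c_7) = f(1.898281) = -0.002286
  f(a) × f(c) < 0, new interval: [1.891875, 1.898281]

After 7 iteration(s), the approximation is c_7 = 1.898281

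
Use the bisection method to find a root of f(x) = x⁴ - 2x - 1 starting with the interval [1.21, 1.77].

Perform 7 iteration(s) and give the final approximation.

f(x) = x⁴ - 2x - 1
Initial interval: [1.21, 1.77]

Iteration 1:
  c_1 = (1.210000 + 1.770000)/2 = 1.490000
  f(c_1) = f(1.490000) = 0.948844
  f(a) × f(c) < 0, new interval: [1.210000, 1.490000]
Iteration 2:
  c_2 = (1.210000 + 1.490000)/2 = 1.350000
  f(c_2) = f(1.350000) = -0.378494
  f(a) × f(c) ≥ 0, new interval: [1.350000, 1.490000]
Iteration 3:
  c_3 = (1.350000 + 1.490000)/2 = 1.420000
  f(c_3) = f(1.420000) = 0.225869
  f(a) × f(c) < 0, new interval: [1.350000, 1.420000]
Iteration 4:
  c_4 = (1.350000 + 1.420000)/2 = 1.385000
  f(c_4) = f(1.385000) = -0.090413
  f(a) × f(c) ≥ 0, new interval: [1.385000, 1.420000]
Iteration 5:
  c_5 = (1.385000 + 1.420000)/2 = 1.402500
  f(c_5) = f(1.402500) = 0.064114
  f(a) × f(c) < 0, new interval: [1.385000, 1.402500]
Iteration 6:
  c_6 = (1.385000 + 1.402500)/2 = 1.393750
  f(c_6) = f(1.393750) = -0.014042
  f(a) × f(c) ≥ 0, new interval: [1.393750, 1.402500]
Iteration 7:
  c_7 = (1.393750 + 1.402500)/2 = 1.398125
  f(c_7) = f(1.398125) = 0.024811
  f(a) × f(c) < 0, new interval: [1.393750, 1.398125]

After 7 iteration(s), the approximation is c_7 = 1.398125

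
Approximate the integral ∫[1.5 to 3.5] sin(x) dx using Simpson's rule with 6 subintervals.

f(x) = sin(x)
a = 1.5, b = 3.5, n = 6
h = (b - a)/n = 0.333333

Simpson's rule: (h/3)[f(x₀) + 4f(x₁) + 2f(x₂) + ... + f(xₙ)]

x_0 = 1.5000, f(x_0) = 0.997495, coefficient = 1
x_1 = 1.8333, f(x_1) = 0.965735, coefficient = 4
x_2 = 2.1667, f(x_2) = 0.827660, coefficient = 2
x_3 = 2.5000, f(x_3) = 0.598472, coefficient = 4
x_4 = 2.8333, f(x_4) = 0.303400, coefficient = 2
x_5 = 3.1667, f(x_5) = -0.025071, coefficient = 4
x_6 = 3.5000, f(x_6) = -0.350783, coefficient = 1

I ≈ (0.333333/3) × 9.065375 = 1.007264
Exact value: 1.007194
Error: 0.000070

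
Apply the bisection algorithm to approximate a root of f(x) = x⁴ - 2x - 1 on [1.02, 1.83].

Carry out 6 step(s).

f(x) = x⁴ - 2x - 1
Initial interval: [1.02, 1.83]

Iteration 1:
  c_1 = (1.020000 + 1.830000)/2 = 1.425000
  f(c_1) = f(1.425000) = 0.273438
  f(a) × f(c) < 0, new interval: [1.020000, 1.425000]
Iteration 2:
  c_2 = (1.020000 + 1.425000)/2 = 1.222500
  f(c_2) = f(1.222500) = -1.211451
  f(a) × f(c) ≥ 0, new interval: [1.222500, 1.425000]
Iteration 3:
  c_3 = (1.222500 + 1.425000)/2 = 1.323750
  f(c_3) = f(1.323750) = -0.576895
  f(a) × f(c) ≥ 0, new interval: [1.323750, 1.425000]
Iteration 4:
  c_4 = (1.323750 + 1.425000)/2 = 1.374375
  f(c_4) = f(1.374375) = -0.180782
  f(a) × f(c) ≥ 0, new interval: [1.374375, 1.425000]
Iteration 5:
  c_5 = (1.374375 + 1.425000)/2 = 1.399688
  f(c_5) = f(1.399688) = 0.038796
  f(a) × f(c) < 0, new interval: [1.374375, 1.399688]
Iteration 6:
  c_6 = (1.374375 + 1.399688)/2 = 1.387031
  f(c_6) = f(1.387031) = -0.072842
  f(a) × f(c) ≥ 0, new interval: [1.387031, 1.399688]

After 6 iteration(s), the approximation is c_6 = 1.387031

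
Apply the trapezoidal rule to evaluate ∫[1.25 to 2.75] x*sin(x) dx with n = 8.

f(x) = x*sin(x)
a = 1.25, b = 2.75, n = 8
h = (b - a)/n = 0.187500

Trapezoidal rule: (h/2)[f(x₀) + 2f(x₁) + 2f(x₂) + ... + f(xₙ)]

x_0 = 1.2500, f(x_0) = 1.186231, coefficient = 1
x_1 = 1.4375, f(x_1) = 1.424748, coefficient = 2
x_2 = 1.6250, f(x_2) = 1.622613, coefficient = 2
x_3 = 1.8125, f(x_3) = 1.759814, coefficient = 2
x_4 = 2.0000, f(x_4) = 1.818595, coefficient = 2
x_5 = 2.1875, f(x_5) = 1.784539, coefficient = 2
x_6 = 2.3750, f(x_6) = 1.647502, coefficient = 2
x_7 = 2.5625, f(x_7) = 1.402366, coefficient = 2
x_8 = 2.7500, f(x_8) = 1.049568, coefficient = 1

I ≈ (0.187500/2) × 25.156153 = 2.358389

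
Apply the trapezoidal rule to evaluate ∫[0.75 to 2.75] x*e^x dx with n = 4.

f(x) = x*e^x
a = 0.75, b = 2.75, n = 4
h = (b - a)/n = 0.500000

Trapezoidal rule: (h/2)[f(x₀) + 2f(x₁) + 2f(x₂) + ... + f(xₙ)]

x_0 = 0.7500, f(x_0) = 1.587750, coefficient = 1
x_1 = 1.2500, f(x_1) = 4.362929, coefficient = 2
x_2 = 1.7500, f(x_2) = 10.070555, coefficient = 2
x_3 = 2.2500, f(x_3) = 21.347406, coefficient = 2
x_4 = 2.7500, f(x_4) = 43.017238, coefficient = 1

I ≈ (0.500000/2) × 116.166766 = 29.041691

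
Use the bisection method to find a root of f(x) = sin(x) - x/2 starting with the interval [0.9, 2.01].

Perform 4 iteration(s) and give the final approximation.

f(x) = sin(x) - x/2
Initial interval: [0.9, 2.01]

Iteration 1:
  c_1 = (0.900000 + 2.010000)/2 = 1.455000
  f(c_1) = f(1.455000) = 0.265803
  f(a) × f(c) ≥ 0, new interval: [1.455000, 2.010000]
Iteration 2:
  c_2 = (1.455000 + 2.010000)/2 = 1.732500
  f(c_2) = f(1.732500) = 0.120704
  f(a) × f(c) ≥ 0, new interval: [1.732500, 2.010000]
Iteration 3:
  c_3 = (1.732500 + 2.010000)/2 = 1.871250
  f(c_3) = f(1.871250) = 0.019577
  f(a) × f(c) ≥ 0, new interval: [1.871250, 2.010000]
Iteration 4:
  c_4 = (1.871250 + 2.010000)/2 = 1.940625
  f(c_4) = f(1.940625) = -0.037923
  f(a) × f(c) < 0, new interval: [1.871250, 1.940625]

After 4 iteration(s), the approximation is c_4 = 1.940625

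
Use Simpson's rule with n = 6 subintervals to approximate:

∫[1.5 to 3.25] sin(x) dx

f(x) = sin(x)
a = 1.5, b = 3.25, n = 6
h = (b - a)/n = 0.291667

Simpson's rule: (h/3)[f(x₀) + 4f(x₁) + 2f(x₂) + ... + f(xₙ)]

x_0 = 1.5000, f(x_0) = 0.997495, coefficient = 1
x_1 = 1.7917, f(x_1) = 0.975707, coefficient = 4
x_2 = 2.0833, f(x_2) = 0.871503, coefficient = 2
x_3 = 2.3750, f(x_3) = 0.693685, coefficient = 4
x_4 = 2.6667, f(x_4) = 0.457273, coefficient = 2
x_5 = 2.9583, f(x_5) = 0.182235, coefficient = 4
x_6 = 3.2500, f(x_6) = -0.108195, coefficient = 1

I ≈ (0.291667/3) × 10.953361 = 1.064910
Exact value: 1.064867
Error: 0.000043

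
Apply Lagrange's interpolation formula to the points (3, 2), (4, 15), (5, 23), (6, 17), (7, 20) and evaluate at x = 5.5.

Lagrange interpolation formula:
P(x) = Σ yᵢ × Lᵢ(x)
where Lᵢ(x) = Π_{j≠i} (x - xⱼ)/(xᵢ - xⱼ)

L_0(5.5) = (5.5 - 4)/(3 - 4) × (5.5 - 5)/(3 - 5) × (5.5 - 6)/(3 - 6) × (5.5 - 7)/(3 - 7) = 0.023438
L_1(5.5) = (5.5 - 3)/(4 - 3) × (5.5 - 5)/(4 - 5) × (5.5 - 6)/(4 - 6) × (5.5 - 7)/(4 - 7) = -0.156250
L_2(5.5) = (5.5 - 3)/(5 - 3) × (5.5 - 4)/(5 - 4) × (5.5 - 6)/(5 - 6) × (5.5 - 7)/(5 - 7) = 0.703125
L_3(5.5) = (5.5 - 3)/(6 - 3) × (5.5 - 4)/(6 - 4) × (5.5 - 5)/(6 - 5) × (5.5 - 7)/(6 - 7) = 0.468750
L_4(5.5) = (5.5 - 3)/(7 - 3) × (5.5 - 4)/(7 - 4) × (5.5 - 5)/(7 - 5) × (5.5 - 6)/(7 - 6) = -0.039062

P(5.5) = 2×L_0(5.5) + 15×L_1(5.5) + 23×L_2(5.5) + 17×L_3(5.5) + 20×L_4(5.5)
P(5.5) = 21.062500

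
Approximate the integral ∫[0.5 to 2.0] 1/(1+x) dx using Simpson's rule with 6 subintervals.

f(x) = 1/(1+x)
a = 0.5, b = 2.0, n = 6
h = (b - a)/n = 0.250000

Simpson's rule: (h/3)[f(x₀) + 4f(x₁) + 2f(x₂) + ... + f(xₙ)]

x_0 = 0.5000, f(x_0) = 0.666667, coefficient = 1
x_1 = 0.7500, f(x_1) = 0.571429, coefficient = 4
x_2 = 1.0000, f(x_2) = 0.500000, coefficient = 2
x_3 = 1.2500, f(x_3) = 0.444444, coefficient = 4
x_4 = 1.5000, f(x_4) = 0.400000, coefficient = 2
x_5 = 1.7500, f(x_5) = 0.363636, coefficient = 4
x_6 = 2.0000, f(x_6) = 0.333333, coefficient = 1

I ≈ (0.250000/3) × 8.318038 = 0.693170
Exact value: 0.693147
Error: 0.000023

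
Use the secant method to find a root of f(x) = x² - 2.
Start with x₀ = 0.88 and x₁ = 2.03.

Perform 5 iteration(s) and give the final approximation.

f(x) = x² - 2
x₀ = 0.88, x₁ = 2.03

Secant formula: x_{n+1} = x_n - f(x_n)(x_n - x_{n-1})/(f(x_n) - f(x_{n-1}))

Iteration 1:
  f(0.880000) = -1.225600
  f(2.030000) = 2.120900
  x_2 = 2.030000 - 2.120900×(2.030000 - 0.880000)/(2.120900 - (-1.225600))
       = 1.301168
Iteration 2:
  f(2.030000) = 2.120900
  f(1.301168) = -0.306961
  x_3 = 1.301168 - (-0.306961)×(1.301168 - 2.030000)/(-0.306961 - 2.120900)
       = 1.393316
Iteration 3:
  f(1.301168) = -0.306961
  f(1.393316) = -0.058669
  x_4 = 1.393316 - (-0.058669)×(1.393316 - 1.301168)/(-0.058669 - (-0.306961))
       = 1.415090
Iteration 4:
  f(1.393316) = -0.058669
  f(1.415090) = 0.002481
  x_5 = 1.415090 - 0.002481×(1.415090 - 1.393316)/(0.002481 - (-0.058669))
       = 1.414207
Iteration 5:
  f(1.415090) = 0.002481
  f(1.414207) = -0.000018
  x_6 = 1.414207 - (-0.000018)×(1.414207 - 1.415090)/(-0.000018 - 0.002481)
       = 1.414214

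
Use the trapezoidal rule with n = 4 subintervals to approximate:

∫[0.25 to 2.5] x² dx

f(x) = x²
a = 0.25, b = 2.5, n = 4
h = (b - a)/n = 0.562500

Trapezoidal rule: (h/2)[f(x₀) + 2f(x₁) + 2f(x₂) + ... + f(xₙ)]

x_0 = 0.2500, f(x_0) = 0.062500, coefficient = 1
x_1 = 0.8125, f(x_1) = 0.660156, coefficient = 2
x_2 = 1.3750, f(x_2) = 1.890625, coefficient = 2
x_3 = 1.9375, f(x_3) = 3.753906, coefficient = 2
x_4 = 2.5000, f(x_4) = 6.250000, coefficient = 1

I ≈ (0.562500/2) × 18.921875 = 5.321777
Exact value: 5.203125
Error: 0.118652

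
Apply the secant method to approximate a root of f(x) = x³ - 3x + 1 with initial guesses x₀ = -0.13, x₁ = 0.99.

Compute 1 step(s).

f(x) = x³ - 3x + 1
x₀ = -0.13, x₁ = 0.99

Secant formula: x_{n+1} = x_n - f(x_n)(x_n - x_{n-1})/(f(x_n) - f(x_{n-1}))

Iteration 1:
  f(-0.130000) = 1.387803
  f(0.990000) = -0.999701
  x_2 = 0.990000 - (-0.999701)×(0.990000 - (-0.130000))/(-0.999701 - 1.387803)
       = 0.521031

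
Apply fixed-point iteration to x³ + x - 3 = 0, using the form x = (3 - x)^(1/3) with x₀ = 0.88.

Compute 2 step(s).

Equation: x³ + x - 3 = 0
Fixed-point form: x = (3 - x)^(1/3)
x₀ = 0.88

x_1 = g(0.880000) = 1.284632
x_2 = g(1.284632) = 1.197069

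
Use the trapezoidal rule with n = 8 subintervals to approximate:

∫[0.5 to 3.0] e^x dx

f(x) = e^x
a = 0.5, b = 3.0, n = 8
h = (b - a)/n = 0.312500

Trapezoidal rule: (h/2)[f(x₀) + 2f(x₁) + 2f(x₂) + ... + f(xₙ)]

x_0 = 0.5000, f(x_0) = 1.648721, coefficient = 1
x_1 = 0.8125, f(x_1) = 2.253535, coefficient = 2
x_2 = 1.1250, f(x_2) = 3.080217, coefficient = 2
x_3 = 1.4375, f(x_3) = 4.210157, coefficient = 2
x_4 = 1.7500, f(x_4) = 5.754603, coefficient = 2
x_5 = 2.0625, f(x_5) = 7.865609, coefficient = 2
x_6 = 2.3750, f(x_6) = 10.751013, coefficient = 2
x_7 = 2.6875, f(x_7) = 14.694893, coefficient = 2
x_8 = 3.0000, f(x_8) = 20.085537, coefficient = 1

I ≈ (0.312500/2) × 118.954312 = 18.586611
Exact value: 18.436816
Error: 0.149796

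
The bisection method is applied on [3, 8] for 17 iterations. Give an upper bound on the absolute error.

Bisection error bound: |error| ≤ (b-a)/2^n
|error| ≤ (8 - 3)/2^17 = 5/2^17
|error| ≤ 0.0000381470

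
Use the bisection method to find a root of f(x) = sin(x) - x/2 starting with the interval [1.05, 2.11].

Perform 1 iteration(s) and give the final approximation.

f(x) = sin(x) - x/2
Initial interval: [1.05, 2.11]

Iteration 1:
  c_1 = (1.050000 + 2.110000)/2 = 1.580000
  f(c_1) = f(1.580000) = 0.209958
  f(a) × f(c) ≥ 0, new interval: [1.580000, 2.110000]

After 1 iteration(s), the approximation is c_1 = 1.580000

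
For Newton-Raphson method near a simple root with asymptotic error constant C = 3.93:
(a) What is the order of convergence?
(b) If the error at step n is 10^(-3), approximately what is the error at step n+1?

(a) Newton-Raphson has quadratic (order 2) convergence near simple roots.
    This means |e_{n+1}| ≈ C|e_n|².

(b) With |e_n| = 10^(-3) and C = 3.93:
    |e_{n+1}| ≈ 3.93 × (10^(-3))² = 3.93 × 10^(-6)

(a) 2 (quadratic); (b) |e_{n+1}| ≈ 3.930e-06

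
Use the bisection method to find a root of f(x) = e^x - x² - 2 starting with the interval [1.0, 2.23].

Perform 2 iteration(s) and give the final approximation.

f(x) = e^x - x² - 2
Initial interval: [1.0, 2.23]

Iteration 1:
  c_1 = (1.000000 + 2.230000)/2 = 1.615000
  f(c_1) = f(1.615000) = 0.419663
  f(a) × f(c) < 0, new interval: [1.000000, 1.615000]
Iteration 2:
  c_2 = (1.000000 + 1.615000)/2 = 1.307500
  f(c_2) = f(1.307500) = -0.012636
  f(a) × f(c) ≥ 0, new interval: [1.307500, 1.615000]

After 2 iteration(s), the approximation is c_2 = 1.307500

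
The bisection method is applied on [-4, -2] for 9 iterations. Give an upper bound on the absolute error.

Bisection error bound: |error| ≤ (b-a)/2^n
|error| ≤ (-2 - (-4))/2^9 = 2/2^9
|error| ≤ 0.0039062500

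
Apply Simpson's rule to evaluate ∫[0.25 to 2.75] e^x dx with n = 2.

f(x) = e^x
a = 0.25, b = 2.75, n = 2
h = (b - a)/n = 1.250000

Simpson's rule: (h/3)[f(x₀) + 4f(x₁) + 2f(x₂) + ... + f(xₙ)]

x_0 = 0.2500, f(x_0) = 1.284025, coefficient = 1
x_1 = 1.5000, f(x_1) = 4.481689, coefficient = 4
x_2 = 2.7500, f(x_2) = 15.642632, coefficient = 1

I ≈ (1.250000/3) × 34.853414 = 14.522256
Exact value: 14.358606
Error: 0.163649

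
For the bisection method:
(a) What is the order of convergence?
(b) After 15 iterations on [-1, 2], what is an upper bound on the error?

(a) Bisection has linear (order 1) convergence; the error is halved each step.

(b) Error bound = (b-a)/2^n = (2 - (-1))/2^{15}
    = 3/2^{15}

(a) 1 (linear); (b) error ≤ 9.16e-05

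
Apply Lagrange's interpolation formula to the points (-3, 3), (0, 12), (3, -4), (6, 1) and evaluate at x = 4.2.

Lagrange interpolation formula:
P(x) = Σ yᵢ × Lᵢ(x)
where Lᵢ(x) = Π_{j≠i} (x - xⱼ)/(xᵢ - xⱼ)

L_0(4.2) = (4.2 - 0)/(-3 - 0) × (4.2 - 3)/(-3 - 3) × (4.2 - 6)/(-3 - 6) = 0.056000
L_1(4.2) = (4.2 - (-3))/(0 - (-3)) × (4.2 - 3)/(0 - 3) × (4.2 - 6)/(0 - 6) = -0.288000
L_2(4.2) = (4.2 - (-3))/(3 - (-3)) × (4.2 - 0)/(3 - 0) × (4.2 - 6)/(3 - 6) = 1.008000
L_3(4.2) = (4.2 - (-3))/(6 - (-3)) × (4.2 - 0)/(6 - 0) × (4.2 - 3)/(6 - 3) = 0.224000

P(4.2) = 3×L_0(4.2) + 12×L_1(4.2) + (-4)×L_2(4.2) + 1×L_3(4.2)
P(4.2) = -7.096000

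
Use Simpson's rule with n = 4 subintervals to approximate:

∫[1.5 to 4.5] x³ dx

f(x) = x³
a = 1.5, b = 4.5, n = 4
h = (b - a)/n = 0.750000

Simpson's rule: (h/3)[f(x₀) + 4f(x₁) + 2f(x₂) + ... + f(xₙ)]

x_0 = 1.5000, f(x_0) = 3.375000, coefficient = 1
x_1 = 2.2500, f(x_1) = 11.390625, coefficient = 4
x_2 = 3.0000, f(x_2) = 27.000000, coefficient = 2
x_3 = 3.7500, f(x_3) = 52.734375, coefficient = 4
x_4 = 4.5000, f(x_4) = 91.125000, coefficient = 1

I ≈ (0.750000/3) × 405.000000 = 101.250000
Exact value: 101.250000
Error: 0.000000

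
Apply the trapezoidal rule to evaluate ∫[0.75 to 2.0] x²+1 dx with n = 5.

f(x) = x²+1
a = 0.75, b = 2.0, n = 5
h = (b - a)/n = 0.250000

Trapezoidal rule: (h/2)[f(x₀) + 2f(x₁) + 2f(x₂) + ... + f(xₙ)]

x_0 = 0.7500, f(x_0) = 1.562500, coefficient = 1
x_1 = 1.0000, f(x_1) = 2.000000, coefficient = 2
x_2 = 1.2500, f(x_2) = 2.562500, coefficient = 2
x_3 = 1.5000, f(x_3) = 3.250000, coefficient = 2
x_4 = 1.7500, f(x_4) = 4.062500, coefficient = 2
x_5 = 2.0000, f(x_5) = 5.000000, coefficient = 1

I ≈ (0.250000/2) × 30.312500 = 3.789062
Exact value: 3.776042
Error: 0.013021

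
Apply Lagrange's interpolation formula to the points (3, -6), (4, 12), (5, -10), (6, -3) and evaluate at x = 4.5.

Lagrange interpolation formula:
P(x) = Σ yᵢ × Lᵢ(x)
where Lᵢ(x) = Π_{j≠i} (x - xⱼ)/(xᵢ - xⱼ)

L_0(4.5) = (4.5 - 4)/(3 - 4) × (4.5 - 5)/(3 - 5) × (4.5 - 6)/(3 - 6) = -0.062500
L_1(4.5) = (4.5 - 3)/(4 - 3) × (4.5 - 5)/(4 - 5) × (4.5 - 6)/(4 - 6) = 0.562500
L_2(4.5) = (4.5 - 3)/(5 - 3) × (4.5 - 4)/(5 - 4) × (4.5 - 6)/(5 - 6) = 0.562500
L_3(4.5) = (4.5 - 3)/(6 - 3) × (4.5 - 4)/(6 - 4) × (4.5 - 5)/(6 - 5) = -0.062500

P(4.5) = (-6)×L_0(4.5) + 12×L_1(4.5) + (-10)×L_2(4.5) + (-3)×L_3(4.5)
P(4.5) = 1.687500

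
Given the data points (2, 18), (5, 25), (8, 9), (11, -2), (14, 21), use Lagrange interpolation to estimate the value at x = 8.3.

Lagrange interpolation formula:
P(x) = Σ yᵢ × Lᵢ(x)
where Lᵢ(x) = Π_{j≠i} (x - xⱼ)/(xᵢ - xⱼ)

L_0(8.3) = (8.3 - 5)/(2 - 5) × (8.3 - 8)/(2 - 8) × (8.3 - 11)/(2 - 11) × (8.3 - 14)/(2 - 14) = 0.007838
L_1(8.3) = (8.3 - 2)/(5 - 2) × (8.3 - 8)/(5 - 8) × (8.3 - 11)/(5 - 11) × (8.3 - 14)/(5 - 14) = -0.059850
L_2(8.3) = (8.3 - 2)/(8 - 2) × (8.3 - 5)/(8 - 5) × (8.3 - 11)/(8 - 11) × (8.3 - 14)/(8 - 14) = 0.987525
L_3(8.3) = (8.3 - 2)/(11 - 2) × (8.3 - 5)/(11 - 5) × (8.3 - 8)/(11 - 8) × (8.3 - 14)/(11 - 14) = 0.073150
L_4(8.3) = (8.3 - 2)/(14 - 2) × (8.3 - 5)/(14 - 5) × (8.3 - 8)/(14 - 8) × (8.3 - 11)/(14 - 11) = -0.008663

P(8.3) = 18×L_0(8.3) + 25×L_1(8.3) + 9×L_2(8.3) + (-2)×L_3(8.3) + 21×L_4(8.3)
P(8.3) = 7.204337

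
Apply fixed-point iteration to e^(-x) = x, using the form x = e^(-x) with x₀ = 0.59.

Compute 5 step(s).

Equation: e^(-x) = x
Fixed-point form: x = e^(-x)
x₀ = 0.59

x_1 = g(0.590000) = 0.554327
x_2 = g(0.554327) = 0.574459
x_3 = g(0.574459) = 0.563010
x_4 = g(0.563010) = 0.569493
x_5 = g(0.569493) = 0.565812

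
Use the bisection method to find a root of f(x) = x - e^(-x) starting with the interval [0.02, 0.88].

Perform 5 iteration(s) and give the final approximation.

f(x) = x - e^(-x)
Initial interval: [0.02, 0.88]

Iteration 1:
  c_1 = (0.020000 + 0.880000)/2 = 0.450000
  f(c_1) = f(0.450000) = -0.187628
  f(a) × f(c) ≥ 0, new interval: [0.450000, 0.880000]
Iteration 2:
  c_2 = (0.450000 + 0.880000)/2 = 0.665000
  f(c_2) = f(0.665000) = 0.150726
  f(a) × f(c) < 0, new interval: [0.450000, 0.665000]
Iteration 3:
  c_3 = (0.450000 + 0.665000)/2 = 0.557500
  f(c_3) = f(0.557500) = -0.015139
  f(a) × f(c) ≥ 0, new interval: [0.557500, 0.665000]
Iteration 4:
  c_4 = (0.557500 + 0.665000)/2 = 0.611250
  f(c_4) = f(0.611250) = 0.068578
  f(a) × f(c) < 0, new interval: [0.557500, 0.611250]
Iteration 5:
  c_5 = (0.557500 + 0.611250)/2 = 0.584375
  f(c_5) = f(0.584375) = 0.026921
  f(a) × f(c) < 0, new interval: [0.557500, 0.584375]

After 5 iteration(s), the approximation is c_5 = 0.584375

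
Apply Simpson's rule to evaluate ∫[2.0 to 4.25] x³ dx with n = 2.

f(x) = x³
a = 2.0, b = 4.25, n = 2
h = (b - a)/n = 1.125000

Simpson's rule: (h/3)[f(x₀) + 4f(x₁) + 2f(x₂) + ... + f(xₙ)]

x_0 = 2.0000, f(x_0) = 8.000000, coefficient = 1
x_1 = 3.1250, f(x_1) = 30.517578, coefficient = 4
x_2 = 4.2500, f(x_2) = 76.765625, coefficient = 1

I ≈ (1.125000/3) × 206.835938 = 77.563477
Exact value: 77.563477
Error: 0.000000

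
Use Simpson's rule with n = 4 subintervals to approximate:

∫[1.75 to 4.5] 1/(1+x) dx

f(x) = 1/(1+x)
a = 1.75, b = 4.5, n = 4
h = (b - a)/n = 0.687500

Simpson's rule: (h/3)[f(x₀) + 4f(x₁) + 2f(x₂) + ... + f(xₙ)]

x_0 = 1.7500, f(x_0) = 0.363636, coefficient = 1
x_1 = 2.4375, f(x_1) = 0.290909, coefficient = 4
x_2 = 3.1250, f(x_2) = 0.242424, coefficient = 2
x_3 = 3.8125, f(x_3) = 0.207792, coefficient = 4
x_4 = 4.5000, f(x_4) = 0.181818, coefficient = 1

I ≈ (0.687500/3) × 3.025108 = 0.693254
Exact value: 0.693147
Error: 0.000107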